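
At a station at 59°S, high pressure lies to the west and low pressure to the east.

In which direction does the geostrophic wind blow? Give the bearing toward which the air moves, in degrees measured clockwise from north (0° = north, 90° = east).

The pressure-gradient force points toward the east (bearing 090°).
Geostrophic balance: in the Southern Hemisphere the Coriolis force deflects motion to the left, so the geostrophic wind blows 90° to the left of the pressure-gradient force (low pressure on the right).
Rotating 090° by 90° counterclockwise gives 000° — the wind blows toward the north.

000°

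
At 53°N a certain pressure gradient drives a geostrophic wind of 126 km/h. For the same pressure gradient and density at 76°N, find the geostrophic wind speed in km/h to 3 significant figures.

With the same pressure gradient and density, V_g ∝ 1/f ∝ 1/sin φ.
V₂ = V₁ · sin φ₁ / sin φ₂ = 126 × sin 53° / sin 76°
V₂ = 126 × 0.7986/0.9703 = 104 km/h

104 km/h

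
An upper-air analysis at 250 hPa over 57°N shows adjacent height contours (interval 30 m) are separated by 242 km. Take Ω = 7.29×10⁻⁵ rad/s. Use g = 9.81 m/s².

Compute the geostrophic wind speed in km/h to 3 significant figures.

35.8 km/h

Coriolis parameter at 57°N:
f = 2Ω sin φ = 2 × 7.29×10⁻⁵ × sin 57° = 1.22×10⁻⁴ s⁻¹
Height gradient: |∂Z/∂n| = 30 m / 242000 m = 1.24×10⁻⁴
On a pressure surface, geostrophic balance gives V_g = (g/f)|∂Z/∂n|:
V_g = 9.81 × 1.24×10⁻⁴ / 1.22×10⁻⁴ = 9.95 m/s
Converting: 9.95 m/s × 3.6 = 35.8 km/h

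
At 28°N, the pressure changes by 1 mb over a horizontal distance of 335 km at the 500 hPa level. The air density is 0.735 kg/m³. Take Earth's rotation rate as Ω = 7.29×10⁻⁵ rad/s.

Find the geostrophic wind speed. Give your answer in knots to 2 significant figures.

12 knots

Coriolis parameter at 28°N:
f = 2Ω sin φ = 2 × 7.29×10⁻⁵ × sin 28° = 6.84×10⁻⁵ s⁻¹
Pressure gradient: |∂P/∂n| = 100 Pa / 335000 m = 2.99×10⁻⁴ Pa/m
Geostrophic balance (pressure-gradient force = Coriolis force):
V_g = (1/(fρ)) |∂P/∂n| = 2.99×10⁻⁴ / (6.84×10⁻⁵ × 0.735) = 5.93 m/s
Converting: 5.93 m/s × 1.944 = 12 knots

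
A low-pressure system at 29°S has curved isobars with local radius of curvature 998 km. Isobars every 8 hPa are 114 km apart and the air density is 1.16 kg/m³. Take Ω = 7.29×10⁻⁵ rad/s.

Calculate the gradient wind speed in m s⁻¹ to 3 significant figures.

Coriolis parameter at 29°S:
f = 2Ω sin φ = 2 × 7.29×10⁻⁵ × sin 29° = 7.07×10⁻⁵ s⁻¹
Pressure gradient: |∂P/∂n| = 800 Pa / 114000 m = 7.02×10⁻³ Pa/m
Geostrophic speed: V_g = |∂P/∂n|/(fρ) = 7.02×10⁻³/(7.07×10⁻⁵ × 1.16) = 85.6 m/s
Around a low, centrifugal force acts outward with Coriolis, so pressure-gradient force balances both:
(1/ρ)|∂P/∂n| = fV + V²/R  →  V² + fR·V − fR·V_g = 0
With fR = 7.07×10⁻⁵ × 998×10³ m = 70.5 m/s:
V = [−fR + √((fR)² + 4 fR V_g)]/2 = [−70.5 + √(70.5² + 4×70.5×85.6)]/2 = 50.1 m/s
Subgeostrophic (V < V_g = 85.6 m/s), as expected around a low.

50.1 m s⁻¹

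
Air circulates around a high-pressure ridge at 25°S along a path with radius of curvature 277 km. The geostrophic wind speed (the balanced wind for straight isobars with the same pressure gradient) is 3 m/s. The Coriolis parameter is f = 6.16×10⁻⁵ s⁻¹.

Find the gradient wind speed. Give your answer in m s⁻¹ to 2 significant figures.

3.9 m s⁻¹

Around a high, pressure-gradient force acts outward with centrifugal, so Coriolis balances both:
fV = (1/ρ)|∂P/∂n| + V²/R  →  V² − fR·V + fR·V_g = 0
With fR = 6.16×10⁻⁵ × 277×10³ m = 17.1 m/s:
V = [fR − √((fR)² − 4 fR V_g)]/2 = [17.1 − √(17.1² − 4×17.1×3)]/2 = 3.88 m/s
Supergeostrophic (V > V_g = 3 m/s), as expected around a high.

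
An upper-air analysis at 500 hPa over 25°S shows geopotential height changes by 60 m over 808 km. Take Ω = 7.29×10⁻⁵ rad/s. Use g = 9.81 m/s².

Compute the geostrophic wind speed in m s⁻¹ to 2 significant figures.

Coriolis parameter at 25°S:
f = 2Ω sin φ = 2 × 7.29×10⁻⁵ × sin 25° = 6.16×10⁻⁵ s⁻¹
Height gradient: |∂Z/∂n| = 60 m / 808000 m = 7.43×10⁻⁵
On a pressure surface, geostrophic balance gives V_g = (g/f)|∂Z/∂n|:
V_g = 9.81 × 7.43×10⁻⁵ / 6.16×10⁻⁵ = 11.8 m/s

12 m s⁻¹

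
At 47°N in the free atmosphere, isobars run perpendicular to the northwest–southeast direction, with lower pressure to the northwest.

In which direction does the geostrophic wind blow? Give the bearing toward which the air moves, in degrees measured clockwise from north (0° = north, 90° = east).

The pressure-gradient force points toward the northwest (bearing 315°).
Geostrophic balance: in the Northern Hemisphere the Coriolis force deflects motion to the right, so the geostrophic wind blows 90° to the right of the pressure-gradient force (low pressure on the left).
Rotating 315° by 90° clockwise gives 045° — the wind blows toward the northeast.

045°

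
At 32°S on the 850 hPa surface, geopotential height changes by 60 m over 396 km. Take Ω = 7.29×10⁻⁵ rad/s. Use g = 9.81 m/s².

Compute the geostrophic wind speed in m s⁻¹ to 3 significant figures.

Coriolis parameter at 32°S:
f = 2Ω sin φ = 2 × 7.29×10⁻⁵ × sin 32° = 7.73×10⁻⁵ s⁻¹
Height gradient: |∂Z/∂n| = 60 m / 396000 m = 1.52×10⁻⁴
On a pressure surface, geostrophic balance gives V_g = (g/f)|∂Z/∂n|:
V_g = 9.81 × 1.52×10⁻⁴ / 7.73×10⁻⁵ = 19.2 m/s

19.2 m s⁻¹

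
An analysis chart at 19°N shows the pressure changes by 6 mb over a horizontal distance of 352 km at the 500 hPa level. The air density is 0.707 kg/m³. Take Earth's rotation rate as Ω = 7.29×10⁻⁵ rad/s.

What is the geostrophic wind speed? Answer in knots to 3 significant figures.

Coriolis parameter at 19°N:
f = 2Ω sin φ = 2 × 7.29×10⁻⁵ × sin 19° = 4.75×10⁻⁵ s⁻¹
Pressure gradient: |∂P/∂n| = 600 Pa / 352000 m = 1.70×10⁻³ Pa/m
Geostrophic balance (pressure-gradient force = Coriolis force):
V_g = (1/(fρ)) |∂P/∂n| = 1.70×10⁻³ / (4.75×10⁻⁵ × 0.707) = 50.8 m/s
Converting: 50.8 m/s × 1.944 = 98.7 knots

98.7 knots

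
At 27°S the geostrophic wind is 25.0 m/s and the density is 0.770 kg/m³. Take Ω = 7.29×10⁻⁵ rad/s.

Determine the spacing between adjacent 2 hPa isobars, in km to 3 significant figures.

157 km

Coriolis parameter at 27°S:
f = 2Ω sin φ = 2 × 7.29×10⁻⁵ × sin 27° = 6.62×10⁻⁵ s⁻¹
Geostrophic balance rearranged: |∂P/∂n| = f ρ V_g
|∂P/∂n| = 6.62×10⁻⁵ × 0.770 × 25.0 = 1.27×10⁻³ Pa/m
Isobar spacing: Δn = ΔP/|∂P/∂n| = 200 Pa / 1.27×10⁻³ Pa/m = 156962 m ≈ 157 km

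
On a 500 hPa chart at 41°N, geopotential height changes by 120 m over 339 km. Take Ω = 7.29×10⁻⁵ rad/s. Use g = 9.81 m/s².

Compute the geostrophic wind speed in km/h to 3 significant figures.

131 km/h

Coriolis parameter at 41°N:
f = 2Ω sin φ = 2 × 7.29×10⁻⁵ × sin 41° = 9.57×10⁻⁵ s⁻¹
Height gradient: |∂Z/∂n| = 120 m / 339000 m = 3.54×10⁻⁴
On a pressure surface, geostrophic balance gives V_g = (g/f)|∂Z/∂n|:
V_g = 9.81 × 3.54×10⁻⁴ / 9.57×10⁻⁵ = 36.3 m/s
Converting: 36.3 m/s × 3.6 = 131 km/h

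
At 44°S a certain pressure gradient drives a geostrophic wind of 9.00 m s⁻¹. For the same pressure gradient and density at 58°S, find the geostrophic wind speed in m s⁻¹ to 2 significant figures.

With the same pressure gradient and density, V_g ∝ 1/f ∝ 1/sin φ.
V₂ = V₁ · sin φ₁ / sin φ₂ = 9.00 × sin 44° / sin 58°
V₂ = 9.00 × 0.6947/0.8480 = 7.4 m s⁻¹

7.4 m s⁻¹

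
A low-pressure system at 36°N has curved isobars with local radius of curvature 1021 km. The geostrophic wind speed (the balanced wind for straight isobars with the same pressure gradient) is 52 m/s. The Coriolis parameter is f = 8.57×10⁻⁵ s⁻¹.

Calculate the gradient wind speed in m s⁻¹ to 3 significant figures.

Around a low, centrifugal force acts outward with Coriolis, so pressure-gradient force balances both:
(1/ρ)|∂P/∂n| = fV + V²/R  →  V² + fR·V − fR·V_g = 0
With fR = 8.57×10⁻⁵ × 1021×10³ m = 87.5 m/s:
V = [−fR + √((fR)² + 4 fR V_g)]/2 = [−87.5 + √(87.5² + 4×87.5×52)]/2 = 36.6 m/s
Subgeostrophic (V < V_g = 52 m/s), as expected around a low.

36.6 m s⁻¹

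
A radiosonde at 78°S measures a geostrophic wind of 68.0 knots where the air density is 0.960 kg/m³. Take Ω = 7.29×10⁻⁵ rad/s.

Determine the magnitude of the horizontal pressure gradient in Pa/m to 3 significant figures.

4.79×10⁻³ Pa/m

Coriolis parameter at 78°S:
f = 2Ω sin φ = 2 × 7.29×10⁻⁵ × sin 78° = 1.43×10⁻⁴ s⁻¹
Wind speed in SI: 68.0 knots = 35.0 m/s
Geostrophic balance rearranged: |∂P/∂n| = f ρ V_g
|∂P/∂n| = 1.43×10⁻⁴ × 0.960 × 35.0 = 4.79×10⁻³ Pa/m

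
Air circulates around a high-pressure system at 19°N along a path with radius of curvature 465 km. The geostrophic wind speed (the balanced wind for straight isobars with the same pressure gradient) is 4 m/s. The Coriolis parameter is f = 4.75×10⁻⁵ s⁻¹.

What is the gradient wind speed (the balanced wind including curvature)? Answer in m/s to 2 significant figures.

5.2 m/s

Around a high, pressure-gradient force acts outward with centrifugal, so Coriolis balances both:
fV = (1/ρ)|∂P/∂n| + V²/R  →  V² − fR·V + fR·V_g = 0
With fR = 4.75×10⁻⁵ × 465×10³ m = 22.1 m/s:
V = [fR − √((fR)² − 4 fR V_g)]/2 = [22.1 − √(22.1² − 4×22.1×4)]/2 = 5.25 m/s
Supergeostrophic (V > V_g = 4 m/s), as expected around a high.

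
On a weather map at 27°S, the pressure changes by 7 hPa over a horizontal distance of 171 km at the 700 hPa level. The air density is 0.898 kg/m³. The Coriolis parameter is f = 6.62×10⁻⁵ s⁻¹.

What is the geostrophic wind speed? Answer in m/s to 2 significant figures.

69 m/s

Pressure gradient: |∂P/∂n| = 700 Pa / 171000 m = 4.09×10⁻³ Pa/m
Geostrophic balance (pressure-gradient force = Coriolis force):
V_g = (1/(fρ)) |∂P/∂n| = 4.09×10⁻³ / (6.62×10⁻⁵ × 0.898) = 68.9 m/s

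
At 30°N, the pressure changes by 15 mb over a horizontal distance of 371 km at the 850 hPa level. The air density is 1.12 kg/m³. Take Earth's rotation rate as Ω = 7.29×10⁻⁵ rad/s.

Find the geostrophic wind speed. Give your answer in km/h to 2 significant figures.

Coriolis parameter at 30°N:
f = 2Ω sin φ = 2 × 7.29×10⁻⁵ × sin 30° = 7.29×10⁻⁵ s⁻¹
Pressure gradient: |∂P/∂n| = 1500 Pa / 371000 m = 4.04×10⁻³ Pa/m
Geostrophic balance (pressure-gradient force = Coriolis force):
V_g = (1/(fρ)) |∂P/∂n| = 4.04×10⁻³ / (7.29×10⁻⁵ × 1.12) = 49.5 m/s
Converting: 49.5 m/s × 3.6 = 180 km/h

180 km/h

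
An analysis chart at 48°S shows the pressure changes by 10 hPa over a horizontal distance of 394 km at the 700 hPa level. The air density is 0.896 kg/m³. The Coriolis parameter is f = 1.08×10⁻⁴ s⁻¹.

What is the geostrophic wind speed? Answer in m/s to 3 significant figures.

26.2 m/s

Pressure gradient: |∂P/∂n| = 1000 Pa / 394000 m = 2.54×10⁻³ Pa/m
Geostrophic balance (pressure-gradient force = Coriolis force):
V_g = (1/(fρ)) |∂P/∂n| = 2.54×10⁻³ / (1.08×10⁻⁴ × 0.896) = 26.2 m/s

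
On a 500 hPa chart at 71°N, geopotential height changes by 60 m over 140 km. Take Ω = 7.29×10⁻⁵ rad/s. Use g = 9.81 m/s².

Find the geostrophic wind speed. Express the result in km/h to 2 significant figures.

Coriolis parameter at 71°N:
f = 2Ω sin φ = 2 × 7.29×10⁻⁵ × sin 71° = 1.38×10⁻⁴ s⁻¹
Height gradient: |∂Z/∂n| = 60 m / 140000 m = 4.29×10⁻⁴
On a pressure surface, geostrophic balance gives V_g = (g/f)|∂Z/∂n|:
V_g = 9.81 × 4.29×10⁻⁴ / 1.38×10⁻⁴ = 30.5 m/s
Converting: 30.5 m/s × 3.6 = 110 km/h

110 km/h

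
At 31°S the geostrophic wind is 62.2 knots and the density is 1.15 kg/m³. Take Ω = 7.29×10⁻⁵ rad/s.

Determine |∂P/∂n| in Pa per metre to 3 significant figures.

2.76×10⁻³ Pa/m

Coriolis parameter at 31°S:
f = 2Ω sin φ = 2 × 7.29×10⁻⁵ × sin 31° = 7.51×10⁻⁵ s⁻¹
Wind speed in SI: 62.2 knots = 32.0 m/s
Geostrophic balance rearranged: |∂P/∂n| = f ρ V_g
|∂P/∂n| = 7.51×10⁻⁵ × 1.15 × 32.0 = 2.76×10⁻³ Pa/m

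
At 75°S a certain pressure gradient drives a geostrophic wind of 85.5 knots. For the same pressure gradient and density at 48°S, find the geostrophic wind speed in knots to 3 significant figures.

With the same pressure gradient and density, V_g ∝ 1/f ∝ 1/sin φ.
V₂ = V₁ · sin φ₁ / sin φ₂ = 85.5 × sin 75° / sin 48°
V₂ = 85.5 × 0.9659/0.7431 = 111 knots

111 knots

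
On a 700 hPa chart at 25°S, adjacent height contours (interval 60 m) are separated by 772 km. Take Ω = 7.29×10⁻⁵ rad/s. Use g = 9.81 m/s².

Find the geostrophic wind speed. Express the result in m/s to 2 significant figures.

12 m/s

Coriolis parameter at 25°S:
f = 2Ω sin φ = 2 × 7.29×10⁻⁵ × sin 25° = 6.16×10⁻⁵ s⁻¹
Height gradient: |∂Z/∂n| = 60 m / 772000 m = 7.77×10⁻⁵
On a pressure surface, geostrophic balance gives V_g = (g/f)|∂Z/∂n|:
V_g = 9.81 × 7.77×10⁻⁵ / 6.16×10⁻⁵ = 12.4 m/s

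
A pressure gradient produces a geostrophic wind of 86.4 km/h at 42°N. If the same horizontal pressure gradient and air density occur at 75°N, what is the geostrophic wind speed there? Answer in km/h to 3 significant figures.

59.9 km/h

With the same pressure gradient and density, V_g ∝ 1/f ∝ 1/sin φ.
V₂ = V₁ · sin φ₁ / sin φ₂ = 86.4 × sin 42° / sin 75°
V₂ = 86.4 × 0.6691/0.9659 = 59.9 km/h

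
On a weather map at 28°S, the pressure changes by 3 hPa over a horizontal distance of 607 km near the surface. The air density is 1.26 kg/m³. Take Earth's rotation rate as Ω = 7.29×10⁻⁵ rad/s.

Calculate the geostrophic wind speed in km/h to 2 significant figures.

21 km/h

Coriolis parameter at 28°S:
f = 2Ω sin φ = 2 × 7.29×10⁻⁵ × sin 28° = 6.84×10⁻⁵ s⁻¹
Pressure gradient: |∂P/∂n| = 300 Pa / 607000 m = 4.94×10⁻⁴ Pa/m
Geostrophic balance (pressure-gradient force = Coriolis force):
V_g = (1/(fρ)) |∂P/∂n| = 4.94×10⁻⁴ / (6.84×10⁻⁵ × 1.26) = 5.73 m/s
Converting: 5.73 m/s × 3.6 = 21 km/h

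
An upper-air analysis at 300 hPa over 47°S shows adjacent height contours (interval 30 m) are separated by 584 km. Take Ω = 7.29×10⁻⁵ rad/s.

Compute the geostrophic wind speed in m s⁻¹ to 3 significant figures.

Coriolis parameter at 47°S:
f = 2Ω sin φ = 2 × 7.29×10⁻⁵ × sin 47° = 1.07×10⁻⁴ s⁻¹
Height gradient: |∂Z/∂n| = 30 m / 584000 m = 5.14×10⁻⁵
On a pressure surface, geostrophic balance gives V_g = (g/f)|∂Z/∂n|:
V_g = 9.81 × 5.14×10⁻⁵ / 1.07×10⁻⁴ = 4.73 m/s

4.73 m s⁻¹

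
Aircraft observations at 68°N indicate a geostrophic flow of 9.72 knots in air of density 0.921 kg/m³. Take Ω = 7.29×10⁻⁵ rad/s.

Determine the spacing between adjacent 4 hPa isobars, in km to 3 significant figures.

642 km

Coriolis parameter at 68°N:
f = 2Ω sin φ = 2 × 7.29×10⁻⁵ × sin 68° = 1.35×10⁻⁴ s⁻¹
Wind speed in SI: 9.72 knots = 5.00 m/s
Geostrophic balance rearranged: |∂P/∂n| = f ρ V_g
|∂P/∂n| = 1.35×10⁻⁴ × 0.921 × 5.00 = 6.23×10⁻⁴ Pa/m
Isobar spacing: Δn = ΔP/|∂P/∂n| = 400 Pa / 6.23×10⁻⁴ Pa/m = 642499 m ≈ 642 km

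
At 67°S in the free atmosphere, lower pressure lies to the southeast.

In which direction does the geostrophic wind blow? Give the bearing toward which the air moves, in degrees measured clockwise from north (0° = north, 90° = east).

045°

The pressure-gradient force points toward the southeast (bearing 135°).
Geostrophic balance: in the Southern Hemisphere the Coriolis force deflects motion to the left, so the geostrophic wind blows 90° to the left of the pressure-gradient force (low pressure on the right).
Rotating 135° by 90° counterclockwise gives 045° — the wind blows toward the northeast.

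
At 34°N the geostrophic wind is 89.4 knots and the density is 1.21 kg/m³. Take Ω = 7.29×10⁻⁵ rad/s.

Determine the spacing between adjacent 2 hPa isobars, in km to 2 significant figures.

Coriolis parameter at 34°N:
f = 2Ω sin φ = 2 × 7.29×10⁻⁵ × sin 34° = 8.15×10⁻⁵ s⁻¹
Wind speed in SI: 89.4 knots = 46.0 m/s
Geostrophic balance rearranged: |∂P/∂n| = f ρ V_g
|∂P/∂n| = 8.15×10⁻⁵ × 1.21 × 46.0 = 4.54×10⁻³ Pa/m
Isobar spacing: Δn = ΔP/|∂P/∂n| = 200 Pa / 4.54×10⁻³ Pa/m = 44081 m ≈ 44 km

44 km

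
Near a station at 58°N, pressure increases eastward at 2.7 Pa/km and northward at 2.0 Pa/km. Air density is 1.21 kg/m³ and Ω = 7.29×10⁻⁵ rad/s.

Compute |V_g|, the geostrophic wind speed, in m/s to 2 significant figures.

22 m/s

Coriolis parameter at 58°N:
f = 2Ω sin φ = 2 × 7.29×10⁻⁵ × sin 58° = 1.24×10⁻⁴ s⁻¹
Component geostrophic relations (x east, y north):
u_g = −(1/(fρ)) ∂P/∂y,  v_g = (1/(fρ)) ∂P/∂x
u_g = −(2.0×10⁻³)/(1.24×10⁻⁴ × 1.21) = −13.4 m/s;  v_g = (2.7×10⁻³)/(1.24×10⁻⁴ × 1.21) = 18.0 m/s
|V_g| = √(u_g² + v_g²) = 22.5 m/s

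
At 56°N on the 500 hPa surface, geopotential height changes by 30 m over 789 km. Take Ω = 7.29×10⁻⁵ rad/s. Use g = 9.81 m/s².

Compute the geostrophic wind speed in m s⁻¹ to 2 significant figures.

Coriolis parameter at 56°N:
f = 2Ω sin φ = 2 × 7.29×10⁻⁵ × sin 56° = 1.21×10⁻⁴ s⁻¹
Height gradient: |∂Z/∂n| = 30 m / 789000 m = 3.80×10⁻⁵
On a pressure surface, geostrophic balance gives V_g = (g/f)|∂Z/∂n|:
V_g = 9.81 × 3.80×10⁻⁵ / 1.21×10⁻⁴ = 3.09 m/s

3.1 m s⁻¹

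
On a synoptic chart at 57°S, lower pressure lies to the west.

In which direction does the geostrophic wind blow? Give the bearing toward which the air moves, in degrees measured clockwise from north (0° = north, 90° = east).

180°

The pressure-gradient force points toward the west (bearing 270°).
Geostrophic balance: in the Southern Hemisphere the Coriolis force deflects motion to the left, so the geostrophic wind blows 90° to the left of the pressure-gradient force (low pressure on the right).
Rotating 270° by 90° counterclockwise gives 180° — the wind blows toward the south.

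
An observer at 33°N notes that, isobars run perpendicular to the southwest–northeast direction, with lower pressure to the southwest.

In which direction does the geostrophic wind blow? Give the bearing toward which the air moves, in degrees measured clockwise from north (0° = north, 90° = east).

315°

The pressure-gradient force points toward the southwest (bearing 225°).
Geostrophic balance: in the Northern Hemisphere the Coriolis force deflects motion to the right, so the geostrophic wind blows 90° to the right of the pressure-gradient force (low pressure on the left).
Rotating 225° by 90° clockwise gives 315° — the wind blows toward the northwest.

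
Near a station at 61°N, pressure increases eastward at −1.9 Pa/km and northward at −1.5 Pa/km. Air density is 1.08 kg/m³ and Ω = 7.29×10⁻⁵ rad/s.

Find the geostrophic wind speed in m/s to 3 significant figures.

Coriolis parameter at 61°N:
f = 2Ω sin φ = 2 × 7.29×10⁻⁵ × sin 61° = 1.28×10⁻⁴ s⁻¹
Component geostrophic relations (x east, y north):
u_g = −(1/(fρ)) ∂P/∂y,  v_g = (1/(fρ)) ∂P/∂x
u_g = −(−1.5×10⁻³)/(1.28×10⁻⁴ × 1.08) = 10.9 m/s;  v_g = (−1.9×10⁻³)/(1.28×10⁻⁴ × 1.08) = −13.8 m/s
|V_g| = √(u_g² + v_g²) = 17.6 m/s

17.6 m/s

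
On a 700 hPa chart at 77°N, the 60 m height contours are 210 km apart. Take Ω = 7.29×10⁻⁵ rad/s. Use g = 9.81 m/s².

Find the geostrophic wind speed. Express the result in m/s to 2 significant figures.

Coriolis parameter at 77°N:
f = 2Ω sin φ = 2 × 7.29×10⁻⁵ × sin 77° = 1.42×10⁻⁴ s⁻¹
Height gradient: |∂Z/∂n| = 60 m / 210000 m = 2.86×10⁻⁴
On a pressure surface, geostrophic balance gives V_g = (g/f)|∂Z/∂n|:
V_g = 9.81 × 2.86×10⁻⁴ / 1.42×10⁻⁴ = 19.7 m/s

20 m/s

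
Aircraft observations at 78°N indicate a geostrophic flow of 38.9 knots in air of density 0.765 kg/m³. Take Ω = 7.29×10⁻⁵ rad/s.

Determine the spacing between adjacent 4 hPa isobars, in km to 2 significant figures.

Coriolis parameter at 78°N:
f = 2Ω sin φ = 2 × 7.29×10⁻⁵ × sin 78° = 1.43×10⁻⁴ s⁻¹
Wind speed in SI: 38.9 knots = 20.0 m/s
Geostrophic balance rearranged: |∂P/∂n| = f ρ V_g
|∂P/∂n| = 1.43×10⁻⁴ × 0.765 × 20.0 = 2.18×10⁻³ Pa/m
Isobar spacing: Δn = ΔP/|∂P/∂n| = 400 Pa / 2.18×10⁻³ Pa/m = 183210 m ≈ 180 km

180 km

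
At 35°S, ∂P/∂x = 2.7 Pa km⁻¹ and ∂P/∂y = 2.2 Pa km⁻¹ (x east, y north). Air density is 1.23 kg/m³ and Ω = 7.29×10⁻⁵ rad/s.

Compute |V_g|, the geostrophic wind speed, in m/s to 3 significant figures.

33.9 m/s

Coriolis parameter at 35°S:
f = 2Ω sin φ = 2 × 7.29×10⁻⁵ × sin 35° = 8.36×10⁻⁵ s⁻¹
In the Southern Hemisphere f is negative: f = −8.36×10⁻⁵ s⁻¹.
Component geostrophic relations (x east, y north):
u_g = −(1/(fρ)) ∂P/∂y,  v_g = (1/(fρ)) ∂P/∂x
u_g = −(2.2×10⁻³)/(−8.36×10⁻⁵ × 1.23) = 21.4 m/s;  v_g = (2.7×10⁻³)/(−8.36×10⁻⁵ × 1.23) = −26.2 m/s
|V_g| = √(u_g² + v_g²) = 33.9 m/s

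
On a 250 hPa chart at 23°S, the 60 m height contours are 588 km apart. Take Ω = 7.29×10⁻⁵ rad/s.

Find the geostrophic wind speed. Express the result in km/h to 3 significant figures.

63.3 km/h

Coriolis parameter at 23°S:
f = 2Ω sin φ = 2 × 7.29×10⁻⁵ × sin 23° = 5.70×10⁻⁵ s⁻¹
Height gradient: |∂Z/∂n| = 60 m / 588000 m = 1.02×10⁻⁴
On a pressure surface, geostrophic balance gives V_g = (g/f)|∂Z/∂n|:
V_g = 9.81 × 1.02×10⁻⁴ / 5.70×10⁻⁵ = 17.6 m/s
Converting: 17.6 m/s × 3.6 = 63.3 km/h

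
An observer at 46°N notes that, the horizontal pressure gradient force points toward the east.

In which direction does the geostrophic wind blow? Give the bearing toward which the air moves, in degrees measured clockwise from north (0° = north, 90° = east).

180°

The pressure-gradient force points toward the east (bearing 090°).
Geostrophic balance: in the Northern Hemisphere the Coriolis force deflects motion to the right, so the geostrophic wind blows 90° to the right of the pressure-gradient force (low pressure on the left).
Rotating 090° by 90° clockwise gives 180° — the wind blows toward the south.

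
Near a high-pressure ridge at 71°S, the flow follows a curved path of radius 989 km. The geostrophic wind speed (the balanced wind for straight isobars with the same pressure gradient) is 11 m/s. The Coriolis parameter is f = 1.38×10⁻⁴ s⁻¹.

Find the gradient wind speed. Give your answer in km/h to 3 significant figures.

Around a high, pressure-gradient force acts outward with centrifugal, so Coriolis balances both:
fV = (1/ρ)|∂P/∂n| + V²/R  →  V² − fR·V + fR·V_g = 0
With fR = 1.38×10⁻⁴ × 989×10³ m = 136 m/s:
V = [fR − √((fR)² − 4 fR V_g)]/2 = [136 − √(136² − 4×136×11)]/2 = 12.1 m/s
Supergeostrophic (V > V_g = 11 m/s), as expected around a high.
Converting: 12.1 m/s × 3.6 = 43.4 km/h

43.4 km/h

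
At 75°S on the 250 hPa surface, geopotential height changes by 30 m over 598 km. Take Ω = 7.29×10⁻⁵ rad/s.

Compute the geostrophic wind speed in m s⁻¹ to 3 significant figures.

3.49 m s⁻¹

Coriolis parameter at 75°S:
f = 2Ω sin φ = 2 × 7.29×10⁻⁵ × sin 75° = 1.41×10⁻⁴ s⁻¹
Height gradient: |∂Z/∂n| = 30 m / 598000 m = 5.02×10⁻⁵
On a pressure surface, geostrophic balance gives V_g = (g/f)|∂Z/∂n|:
V_g = 9.81 × 5.02×10⁻⁵ / 1.41×10⁻⁴ = 3.49 m/s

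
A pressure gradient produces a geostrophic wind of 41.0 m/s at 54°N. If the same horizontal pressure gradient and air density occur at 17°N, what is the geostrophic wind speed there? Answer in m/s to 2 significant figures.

With the same pressure gradient and density, V_g ∝ 1/f ∝ 1/sin φ.
V₂ = V₁ · sin φ₁ / sin φ₂ = 41.0 × sin 54° / sin 17°
V₂ = 41.0 × 0.8090/0.2924 = 110 m/s

110 m/s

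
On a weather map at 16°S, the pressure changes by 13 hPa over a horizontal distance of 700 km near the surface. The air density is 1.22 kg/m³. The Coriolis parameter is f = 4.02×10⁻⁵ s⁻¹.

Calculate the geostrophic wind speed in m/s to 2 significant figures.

Pressure gradient: |∂P/∂n| = 1300 Pa / 700000 m = 1.86×10⁻³ Pa/m
Geostrophic balance (pressure-gradient force = Coriolis force):
V_g = (1/(fρ)) |∂P/∂n| = 1.86×10⁻³ / (4.02×10⁻⁵ × 1.22) = 37.9 m/s

38 m/s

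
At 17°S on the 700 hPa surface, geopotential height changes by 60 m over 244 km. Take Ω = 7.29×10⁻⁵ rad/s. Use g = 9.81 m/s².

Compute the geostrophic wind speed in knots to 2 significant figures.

110 knots

Coriolis parameter at 17°S:
f = 2Ω sin φ = 2 × 7.29×10⁻⁵ × sin 17° = 4.26×10⁻⁵ s⁻¹
Height gradient: |∂Z/∂n| = 60 m / 244000 m = 2.46×10⁻⁴
On a pressure surface, geostrophic balance gives V_g = (g/f)|∂Z/∂n|:
V_g = 9.81 × 2.46×10⁻⁴ / 4.26×10⁻⁵ = 56.6 m/s
Converting: 56.6 m/s × 1.944 = 110 knots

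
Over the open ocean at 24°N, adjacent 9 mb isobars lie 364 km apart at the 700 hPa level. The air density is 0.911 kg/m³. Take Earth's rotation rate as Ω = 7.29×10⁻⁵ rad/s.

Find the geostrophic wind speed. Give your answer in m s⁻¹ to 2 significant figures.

Coriolis parameter at 24°N:
f = 2Ω sin φ = 2 × 7.29×10⁻⁵ × sin 24° = 5.93×10⁻⁵ s⁻¹
Pressure gradient: |∂P/∂n| = 900 Pa / 364000 m = 2.47×10⁻³ Pa/m
Geostrophic balance (pressure-gradient force = Coriolis force):
V_g = (1/(fρ)) |∂P/∂n| = 2.47×10⁻³ / (5.93×10⁻⁵ × 0.911) = 45.8 m/s

46 m s⁻¹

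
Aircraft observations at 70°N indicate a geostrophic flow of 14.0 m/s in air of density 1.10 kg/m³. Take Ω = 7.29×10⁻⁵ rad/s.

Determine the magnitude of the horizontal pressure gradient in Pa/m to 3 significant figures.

Coriolis parameter at 70°N:
f = 2Ω sin φ = 2 × 7.29×10⁻⁵ × sin 70° = 1.37×10⁻⁴ s⁻¹
Geostrophic balance rearranged: |∂P/∂n| = f ρ V_g
|∂P/∂n| = 1.37×10⁻⁴ × 1.10 × 14.0 = 2.11×10⁻³ Pa/m

2.11×10⁻³ Pa/m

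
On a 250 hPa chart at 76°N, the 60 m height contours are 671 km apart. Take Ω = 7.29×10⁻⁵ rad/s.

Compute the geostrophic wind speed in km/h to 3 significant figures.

22.3 km/h

Coriolis parameter at 76°N:
f = 2Ω sin φ = 2 × 7.29×10⁻⁵ × sin 76° = 1.41×10⁻⁴ s⁻¹
Height gradient: |∂Z/∂n| = 60 m / 671000 m = 8.94×10⁻⁵
On a pressure surface, geostrophic balance gives V_g = (g/f)|∂Z/∂n|:
V_g = 9.81 × 8.94×10⁻⁵ / 1.41×10⁻⁴ = 6.20 m/s
Converting: 6.20 m/s × 3.6 = 22.3 km/h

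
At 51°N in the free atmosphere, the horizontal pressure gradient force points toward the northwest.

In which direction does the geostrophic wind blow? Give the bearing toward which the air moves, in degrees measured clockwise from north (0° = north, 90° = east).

045°

The pressure-gradient force points toward the northwest (bearing 315°).
Geostrophic balance: in the Northern Hemisphere the Coriolis force deflects motion to the right, so the geostrophic wind blows 90° to the right of the pressure-gradient force (low pressure on the left).
Rotating 315° by 90° clockwise gives 045° — the wind blows toward the northeast.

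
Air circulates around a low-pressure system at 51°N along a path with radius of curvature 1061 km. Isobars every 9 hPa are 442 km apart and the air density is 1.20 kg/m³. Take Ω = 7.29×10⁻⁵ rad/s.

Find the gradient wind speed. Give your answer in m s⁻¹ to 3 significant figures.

Coriolis parameter at 51°N:
f = 2Ω sin φ = 2 × 7.29×10⁻⁵ × sin 51° = 1.13×10⁻⁴ s⁻¹
Pressure gradient: |∂P/∂n| = 900 Pa / 442000 m = 2.04×10⁻³ Pa/m
Geostrophic speed: V_g = |∂P/∂n|/(fρ) = 2.04×10⁻³/(1.13×10⁻⁴ × 1.20) = 15.0 m/s
Around a low, centrifugal force acts outward with Coriolis, so pressure-gradient force balances both:
(1/ρ)|∂P/∂n| = fV + V²/R  →  V² + fR·V − fR·V_g = 0
With fR = 1.13×10⁻⁴ × 1061×10³ m = 120 m/s:
V = [−fR + √((fR)² + 4 fR V_g)]/2 = [−120 + √(120² + 4×120×15)]/2 = 13.5 m/s
Subgeostrophic (V < V_g = 15 m/s), as expected around a low.

13.5 m s⁻¹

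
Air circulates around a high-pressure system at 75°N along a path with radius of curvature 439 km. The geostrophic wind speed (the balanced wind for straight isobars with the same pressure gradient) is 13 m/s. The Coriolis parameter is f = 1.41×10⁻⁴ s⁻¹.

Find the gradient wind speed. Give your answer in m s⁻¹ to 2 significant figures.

Around a high, pressure-gradient force acts outward with centrifugal, so Coriolis balances both:
fV = (1/ρ)|∂P/∂n| + V²/R  →  V² − fR·V + fR·V_g = 0
With fR = 1.41×10⁻⁴ × 439×10³ m = 61.9 m/s:
V = [fR − √((fR)² − 4 fR V_g)]/2 = [61.9 − √(61.9² − 4×61.9×13)]/2 = 18.6 m/s
Supergeostrophic (V > V_g = 13 m/s), as expected around a high.

19 m s⁻¹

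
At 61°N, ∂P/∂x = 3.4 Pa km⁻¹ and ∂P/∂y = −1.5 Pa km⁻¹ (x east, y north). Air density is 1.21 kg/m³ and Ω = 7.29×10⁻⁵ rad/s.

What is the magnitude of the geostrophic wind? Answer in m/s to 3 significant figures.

Coriolis parameter at 61°N:
f = 2Ω sin φ = 2 × 7.29×10⁻⁵ × sin 61° = 1.28×10⁻⁴ s⁻¹
Component geostrophic relations (x east, y north):
u_g = −(1/(fρ)) ∂P/∂y,  v_g = (1/(fρ)) ∂P/∂x
u_g = −(−1.5×10⁻³)/(1.28×10⁻⁴ × 1.21) = 9.72 m/s;  v_g = (3.4×10⁻³)/(1.28×10⁻⁴ × 1.21) = 22.0 m/s
|V_g| = √(u_g² + v_g²) = 24.1 m/s

24.1 m/s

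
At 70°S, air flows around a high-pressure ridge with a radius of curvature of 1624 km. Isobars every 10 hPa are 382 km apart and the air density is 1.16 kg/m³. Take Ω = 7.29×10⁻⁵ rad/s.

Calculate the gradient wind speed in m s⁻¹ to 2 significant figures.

18 m s⁻¹

Coriolis parameter at 70°S:
f = 2Ω sin φ = 2 × 7.29×10⁻⁵ × sin 70° = 1.37×10⁻⁴ s⁻¹
Pressure gradient: |∂P/∂n| = 1000 Pa / 382000 m = 2.62×10⁻³ Pa/m
Geostrophic speed: V_g = |∂P/∂n|/(fρ) = 2.62×10⁻³/(1.37×10⁻⁴ × 1.16) = 16.5 m/s
Around a high, pressure-gradient force acts outward with centrifugal, so Coriolis balances both:
fV = (1/ρ)|∂P/∂n| + V²/R  →  V² − fR·V + fR·V_g = 0
With fR = 1.37×10⁻⁴ × 1624×10³ m = 222 m/s:
V = [fR − √((fR)² − 4 fR V_g)]/2 = [222 − √(222² − 4×222×16.5)]/2 = 17.9 m/s
Supergeostrophic (V > V_g = 16.5 m/s), as expected around a high.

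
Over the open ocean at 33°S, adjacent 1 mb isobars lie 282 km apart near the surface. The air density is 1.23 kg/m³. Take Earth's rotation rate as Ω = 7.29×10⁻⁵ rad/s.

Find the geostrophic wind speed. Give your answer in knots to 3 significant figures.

Coriolis parameter at 33°S:
f = 2Ω sin φ = 2 × 7.29×10⁻⁵ × sin 33° = 7.94×10⁻⁵ s⁻¹
Pressure gradient: |∂P/∂n| = 100 Pa / 282000 m = 3.55×10⁻⁴ Pa/m
Geostrophic balance (pressure-gradient force = Coriolis force):
V_g = (1/(fρ)) |∂P/∂n| = 3.55×10⁻⁴ / (7.94×10⁻⁵ × 1.23) = 3.63 m/s
Converting: 3.63 m/s × 1.944 = 7.06 knots

7.06 knots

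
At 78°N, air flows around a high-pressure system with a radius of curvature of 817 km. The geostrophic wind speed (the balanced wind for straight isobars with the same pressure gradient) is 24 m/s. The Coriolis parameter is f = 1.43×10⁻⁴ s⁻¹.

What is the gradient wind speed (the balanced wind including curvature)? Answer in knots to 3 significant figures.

65.6 knots

Around a high, pressure-gradient force acts outward with centrifugal, so Coriolis balances both:
fV = (1/ρ)|∂P/∂n| + V²/R  →  V² − fR·V + fR·V_g = 0
With fR = 1.43×10⁻⁴ × 817×10³ m = 117 m/s:
V = [fR − √((fR)² − 4 fR V_g)]/2 = [117 − √(117² − 4×117×24)]/2 = 33.7 m/s
Supergeostrophic (V > V_g = 24 m/s), as expected around a high.
Converting: 33.7 m/s × 1.944 = 65.6 knots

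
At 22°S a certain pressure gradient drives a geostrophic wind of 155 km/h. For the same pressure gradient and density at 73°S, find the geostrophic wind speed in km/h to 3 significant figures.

60.7 km/h

With the same pressure gradient and density, V_g ∝ 1/f ∝ 1/sin φ.
V₂ = V₁ · sin φ₁ / sin φ₂ = 155 × sin 22° / sin 73°
V₂ = 155 × 0.3746/0.9563 = 60.7 km/h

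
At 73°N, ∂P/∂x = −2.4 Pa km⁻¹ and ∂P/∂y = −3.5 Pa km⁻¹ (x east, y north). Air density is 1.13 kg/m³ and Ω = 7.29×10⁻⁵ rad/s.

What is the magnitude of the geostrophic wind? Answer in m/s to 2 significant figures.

Coriolis parameter at 73°N:
f = 2Ω sin φ = 2 × 7.29×10⁻⁵ × sin 73° = 1.39×10⁻⁴ s⁻¹
Component geostrophic relations (x east, y north):
u_g = −(1/(fρ)) ∂P/∂y,  v_g = (1/(fρ)) ∂P/∂x
u_g = −(−3.5×10⁻³)/(1.39×10⁻⁴ × 1.13) = 22.2 m/s;  v_g = (−2.4×10⁻³)/(1.39×10⁻⁴ × 1.13) = −15.2 m/s
|V_g| = √(u_g² + v_g²) = 26.9 m/s

27 m/s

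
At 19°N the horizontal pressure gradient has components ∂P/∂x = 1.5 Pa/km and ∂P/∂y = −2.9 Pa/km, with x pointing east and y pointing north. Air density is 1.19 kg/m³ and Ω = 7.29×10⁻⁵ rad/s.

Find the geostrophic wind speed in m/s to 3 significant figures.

Coriolis parameter at 19°N:
f = 2Ω sin φ = 2 × 7.29×10⁻⁵ × sin 19° = 4.75×10⁻⁵ s⁻¹
Component geostrophic relations (x east, y north):
u_g = −(1/(fρ)) ∂P/∂y,  v_g = (1/(fρ)) ∂P/∂x
u_g = −(−2.9×10⁻³)/(4.75×10⁻⁵ × 1.19) = 51.3 m/s;  v_g = (1.5×10⁻³)/(4.75×10⁻⁵ × 1.19) = 26.6 m/s
|V_g| = √(u_g² + v_g²) = 57.8 m/s

57.8 m/s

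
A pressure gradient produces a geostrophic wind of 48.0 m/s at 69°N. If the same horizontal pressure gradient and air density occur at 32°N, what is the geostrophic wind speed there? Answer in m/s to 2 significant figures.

85 m/s

With the same pressure gradient and density, V_g ∝ 1/f ∝ 1/sin φ.
V₂ = V₁ · sin φ₁ / sin φ₂ = 48.0 × sin 69° / sin 32°
V₂ = 48.0 × 0.9336/0.5299 = 85 m/s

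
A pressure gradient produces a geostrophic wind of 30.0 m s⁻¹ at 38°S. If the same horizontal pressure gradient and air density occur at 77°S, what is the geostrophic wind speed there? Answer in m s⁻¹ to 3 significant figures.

With the same pressure gradient and density, V_g ∝ 1/f ∝ 1/sin φ.
V₂ = V₁ · sin φ₁ / sin φ₂ = 30.0 × sin 38° / sin 77°
V₂ = 30.0 × 0.6157/0.9744 = 19.0 m s⁻¹

19.0 m s⁻¹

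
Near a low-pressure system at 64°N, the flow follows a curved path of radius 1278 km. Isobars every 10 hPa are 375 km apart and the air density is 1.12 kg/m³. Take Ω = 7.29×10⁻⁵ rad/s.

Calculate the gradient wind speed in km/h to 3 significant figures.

Coriolis parameter at 64°N:
f = 2Ω sin φ = 2 × 7.29×10⁻⁵ × sin 64° = 1.31×10⁻⁴ s⁻¹
Pressure gradient: |∂P/∂n| = 1000 Pa / 375000 m = 2.67×10⁻³ Pa/m
Geostrophic speed: V_g = |∂P/∂n|/(fρ) = 2.67×10⁻³/(1.31×10⁻⁴ × 1.12) = 18.2 m/s
Around a low, centrifugal force acts outward with Coriolis, so pressure-gradient force balances both:
(1/ρ)|∂P/∂n| = fV + V²/R  →  V² + fR·V − fR·V_g = 0
With fR = 1.31×10⁻⁴ × 1278×10³ m = 167 m/s:
V = [−fR + √((fR)² + 4 fR V_g)]/2 = [−167 + √(167² + 4×167×18.2)]/2 = 16.5 m/s
Subgeostrophic (V < V_g = 18.2 m/s), as expected around a low.
Converting: 16.5 m/s × 3.6 = 59.5 km/h

59.5 km/h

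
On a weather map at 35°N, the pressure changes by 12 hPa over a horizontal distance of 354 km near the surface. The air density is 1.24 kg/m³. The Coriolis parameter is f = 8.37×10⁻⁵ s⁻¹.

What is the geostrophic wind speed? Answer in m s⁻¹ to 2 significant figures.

Pressure gradient: |∂P/∂n| = 1200 Pa / 354000 m = 3.39×10⁻³ Pa/m
Geostrophic balance (pressure-gradient force = Coriolis force):
V_g = (1/(fρ)) |∂P/∂n| = 3.39×10⁻³ / (8.37×10⁻⁵ × 1.24) = 32.7 m/s

33 m s⁻¹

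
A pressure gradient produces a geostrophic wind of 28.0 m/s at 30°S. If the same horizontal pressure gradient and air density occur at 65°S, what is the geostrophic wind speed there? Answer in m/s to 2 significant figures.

With the same pressure gradient and density, V_g ∝ 1/f ∝ 1/sin φ.
V₂ = V₁ · sin φ₁ / sin φ₂ = 28.0 × sin 30° / sin 65°
V₂ = 28.0 × 0.5000/0.9063 = 15 m/s

15 m/s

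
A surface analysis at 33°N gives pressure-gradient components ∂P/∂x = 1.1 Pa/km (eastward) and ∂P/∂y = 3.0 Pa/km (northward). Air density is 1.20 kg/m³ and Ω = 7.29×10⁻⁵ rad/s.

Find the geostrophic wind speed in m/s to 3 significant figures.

33.5 m/s

Coriolis parameter at 33°N:
f = 2Ω sin φ = 2 × 7.29×10⁻⁵ × sin 33° = 7.94×10⁻⁵ s⁻¹
Component geostrophic relations (x east, y north):
u_g = −(1/(fρ)) ∂P/∂y,  v_g = (1/(fρ)) ∂P/∂x
u_g = −(3.0×10⁻³)/(7.94×10⁻⁵ × 1.20) = −31.5 m/s;  v_g = (1.1×10⁻³)/(7.94×10⁻⁵ × 1.20) = 11.5 m/s
|V_g| = √(u_g² + v_g²) = 33.5 m/s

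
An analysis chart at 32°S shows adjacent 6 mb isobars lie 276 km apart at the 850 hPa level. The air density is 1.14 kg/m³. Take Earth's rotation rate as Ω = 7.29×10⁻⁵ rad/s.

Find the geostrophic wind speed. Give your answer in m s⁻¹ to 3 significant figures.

24.7 m s⁻¹

Coriolis parameter at 32°S:
f = 2Ω sin φ = 2 × 7.29×10⁻⁵ × sin 32° = 7.73×10⁻⁵ s⁻¹
Pressure gradient: |∂P/∂n| = 600 Pa / 276000 m = 2.17×10⁻³ Pa/m
Geostrophic balance (pressure-gradient force = Coriolis force):
V_g = (1/(fρ)) |∂P/∂n| = 2.17×10⁻³ / (7.73×10⁻⁵ × 1.14) = 24.7 m/s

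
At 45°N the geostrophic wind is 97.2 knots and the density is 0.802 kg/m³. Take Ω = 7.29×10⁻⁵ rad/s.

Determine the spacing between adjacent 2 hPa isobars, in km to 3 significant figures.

Coriolis parameter at 45°N:
f = 2Ω sin φ = 2 × 7.29×10⁻⁵ × sin 45° = 1.03×10⁻⁴ s⁻¹
Wind speed in SI: 97.2 knots = 50.0 m/s
Geostrophic balance rearranged: |∂P/∂n| = f ρ V_g
|∂P/∂n| = 1.03×10⁻⁴ × 0.802 × 50.0 = 4.13×10⁻³ Pa/m
Isobar spacing: Δn = ΔP/|∂P/∂n| = 200 Pa / 4.13×10⁻³ Pa/m = 48374 m ≈ 48.4 km

48.4 km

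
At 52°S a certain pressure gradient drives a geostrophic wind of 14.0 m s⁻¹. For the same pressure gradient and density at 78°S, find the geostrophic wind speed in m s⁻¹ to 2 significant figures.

11 m s⁻¹

With the same pressure gradient and density, V_g ∝ 1/f ∝ 1/sin φ.
V₂ = V₁ · sin φ₁ / sin φ₂ = 14.0 × sin 52° / sin 78°
V₂ = 14.0 × 0.7880/0.9781 = 11 m s⁻¹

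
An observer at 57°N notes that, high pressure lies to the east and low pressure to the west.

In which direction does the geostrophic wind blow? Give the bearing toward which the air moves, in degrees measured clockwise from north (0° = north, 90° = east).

The pressure-gradient force points toward the west (bearing 270°).
Geostrophic balance: in the Northern Hemisphere the Coriolis force deflects motion to the right, so the geostrophic wind blows 90° to the right of the pressure-gradient force (low pressure on the left).
Rotating 270° by 90° clockwise gives 000° — the wind blows toward the north.

000°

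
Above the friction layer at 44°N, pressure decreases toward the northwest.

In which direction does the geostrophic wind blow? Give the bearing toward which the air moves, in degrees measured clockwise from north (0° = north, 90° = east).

045°

The pressure-gradient force points toward the northwest (bearing 315°).
Geostrophic balance: in the Northern Hemisphere the Coriolis force deflects motion to the right, so the geostrophic wind blows 90° to the right of the pressure-gradient force (low pressure on the left).
Rotating 315° by 90° clockwise gives 045° — the wind blows toward the northeast.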